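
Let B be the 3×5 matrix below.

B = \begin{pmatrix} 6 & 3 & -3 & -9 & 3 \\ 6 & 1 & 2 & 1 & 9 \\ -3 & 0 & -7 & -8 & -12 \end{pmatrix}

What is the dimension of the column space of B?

Row reduce to echelon form.
R2 ← R2 − R1: [0, -2, 5, 10, 6]
R3 ← R3 + (1/2)·R1: [0, 3/2, -17/2, -25/2, -21/2]
R3 ← R3 + (3/4)·R2: [0, 0, -19/4, -5, -6]
Echelon form has 3 nonzero rows, so rank(B) = 3.
The column space has dimension equal to the rank: 3.

3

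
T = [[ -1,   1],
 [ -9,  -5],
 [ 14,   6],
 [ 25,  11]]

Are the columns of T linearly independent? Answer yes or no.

yes

Row reduce T to echelon form.
R2 ← R2 − (9)·R1: [0, -14]
R3 ← R3 + (14)·R1: [0, 20]
R4 ← R4 + (25)·R1: [0, 36]
R3 ← R3 + (10/7)·R2: [0, 0]
R4 ← R4 + (18/7)·R2: [0, 0]
2 pivots among 2 columns.
Every column is a pivot column, so the columns are linearly independent.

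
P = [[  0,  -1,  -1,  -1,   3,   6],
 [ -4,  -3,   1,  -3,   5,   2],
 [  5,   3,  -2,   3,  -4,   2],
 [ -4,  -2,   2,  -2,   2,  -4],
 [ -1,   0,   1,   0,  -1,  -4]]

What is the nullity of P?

Row reduce to echelon form.
Swap R1 ↔ R2
R3 ← R3 + (5/4)·R1: [0, -3/4, -3/4, -3/4, 9/4, 9/2]
R4 ← R4 − R1: [0, 1, 1, 1, -3, -6]
R5 ← R5 − (1/4)·R1: [0, 3/4, 3/4, 3/4, -9/4, -9/2]
R3 ← R3 − (3/4)·R2: [0, 0, 0, 0, 0, 0]
R4 ← R4 + R2: [0, 0, 0, 0, 0, 0]
R5 ← R5 + (3/4)·R2: [0, 0, 0, 0, 0, 0]
2 nonzero rows, so rank(P) = 2.
P has 6 columns; by rank–nullity, nullity = 6 − 2 = 4.

4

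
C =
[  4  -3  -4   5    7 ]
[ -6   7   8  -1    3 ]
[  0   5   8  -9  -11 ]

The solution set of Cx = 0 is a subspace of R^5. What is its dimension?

Row reduce to echelon form.
R2 ← R2 + (3/2)·R1: [0, 5/2, 2, 13/2, 27/2]
R3 ← R3 − (2)·R2: [0, 0, 4, -22, -38]
3 nonzero rows, so rank(C) = 3.
C has 5 columns; by rank–nullity, nullity = 5 − 3 = 2.

2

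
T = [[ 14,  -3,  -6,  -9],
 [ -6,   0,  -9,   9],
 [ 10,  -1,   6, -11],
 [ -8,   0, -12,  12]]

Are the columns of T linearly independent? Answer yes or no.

no

Row reduce T to echelon form.
R2 ← R2 + (3/7)·R1: [0, -9/7, -81/7, 36/7]
R3 ← R3 − (5/7)·R1: [0, 8/7, 72/7, -32/7]
R4 ← R4 + (4/7)·R1: [0, -12/7, -108/7, 48/7]
R3 ← R3 + (8/9)·R2: [0, 0, 0, 0]
R4 ← R4 − (4/3)·R2: [0, 0, 0, 0]
2 pivots among 4 columns.
Only 2 < 4 pivot columns, so the columns are linearly dependent.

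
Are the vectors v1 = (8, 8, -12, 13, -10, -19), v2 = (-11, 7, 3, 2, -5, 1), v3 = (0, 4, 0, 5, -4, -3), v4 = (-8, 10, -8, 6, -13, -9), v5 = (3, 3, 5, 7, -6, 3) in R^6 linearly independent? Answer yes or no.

Form the matrix with these vectors as rows and row reduce.
R2 ← R2 + (11/8)·R1: [0, 18, -27/2, 159/8, -75/4, -201/8]
R4 ← R4 + R1: [0, 18, -20, 19, -23, -28]
R5 ← R5 − (3/8)·R1: [0, 0, 19/2, 17/8, -9/4, 81/8]
R3 ← R3 − (2/9)·R2: [0, 0, 3, 7/12, 1/6, 31/12]
R4 ← R4 − R2: [0, 0, -13/2, -7/8, -17/4, -23/8]
R4 ← R4 + (13/6)·R3: [0, 0, 0, 7/18, -35/9, 49/18]
R5 ← R5 − (19/6)·R3: [0, 0, 0, 5/18, -25/9, 35/18]
R5 ← R5 − (5/7)·R4: [0, 0, 0, 0, 0, 0]
4 nonzero rows, so the 5 vectors span a space of dimension 4.
Since 4 < 5, the vectors are linearly dependent.

no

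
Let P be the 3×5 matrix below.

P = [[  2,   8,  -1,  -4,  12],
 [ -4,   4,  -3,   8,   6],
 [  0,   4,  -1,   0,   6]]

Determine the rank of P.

2

Row reduce to echelon form.
R2 ← R2 + (2)·R1: [0, 20, -5, 0, 30]
R3 ← R3 − (1/5)·R2: [0, 0, 0, 0, 0]
Echelon form has 2 nonzero rows, so rank(P) = 2.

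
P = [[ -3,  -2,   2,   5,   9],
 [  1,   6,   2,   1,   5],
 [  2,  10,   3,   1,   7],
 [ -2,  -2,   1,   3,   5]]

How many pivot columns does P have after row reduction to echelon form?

Row reduce to echelon form.
R2 ← R2 + (1/3)·R1: [0, 16/3, 8/3, 8/3, 8]
R3 ← R3 + (2/3)·R1: [0, 26/3, 13/3, 13/3, 13]
R4 ← R4 − (2/3)·R1: [0, -2/3, -1/3, -1/3, -1]
R3 ← R3 − (13/8)·R2: [0, 0, 0, 0, 0]
R4 ← R4 + (1/8)·R2: [0, 0, 0, 0, 0]
Echelon form has 2 nonzero rows, so rank(P) = 2.
Each nonzero row contributes one pivot column: 2 pivot columns.

2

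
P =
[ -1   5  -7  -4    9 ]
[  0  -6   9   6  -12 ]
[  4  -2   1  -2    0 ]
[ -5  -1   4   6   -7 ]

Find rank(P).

2

Row reduce to echelon form.
R3 ← R3 + (4)·R1: [0, 18, -27, -18, 36]
R4 ← R4 − (5)·R1: [0, -26, 39, 26, -52]
R3 ← R3 + (3)·R2: [0, 0, 0, 0, 0]
R4 ← R4 − (13/3)·R2: [0, 0, 0, 0, 0]
Echelon form has 2 nonzero rows, so rank(P) = 2.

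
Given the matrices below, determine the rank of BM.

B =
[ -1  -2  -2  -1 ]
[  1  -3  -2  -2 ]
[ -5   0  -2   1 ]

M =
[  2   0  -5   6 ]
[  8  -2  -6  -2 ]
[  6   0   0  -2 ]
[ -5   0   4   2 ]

First compute BM:
[[-25,   4,  13,   0],
 [-24,   6,   5,  12],
 [-27,   0,  29, -24]]
Now row reduce the product.
R2 ← R2 − (24/25)·R1: [0, 54/25, -187/25, 12]
R3 ← R3 − (27/25)·R1: [0, -108/25, 374/25, -24]
R3 ← R3 + (2)·R2: [0, 0, 0, 0]
2 nonzero rows, so rank(BM) = 2.

2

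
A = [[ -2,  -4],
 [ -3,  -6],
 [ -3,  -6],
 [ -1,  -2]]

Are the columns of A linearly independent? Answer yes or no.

Row reduce A to echelon form.
R2 ← R2 − (3/2)·R1: [0, 0]
R3 ← R3 − (3/2)·R1: [0, 0]
R4 ← R4 − (1/2)·R1: [0, 0]
1 pivot among 2 columns.
Only 1 < 2 pivot columns, so the columns are linearly dependent.

no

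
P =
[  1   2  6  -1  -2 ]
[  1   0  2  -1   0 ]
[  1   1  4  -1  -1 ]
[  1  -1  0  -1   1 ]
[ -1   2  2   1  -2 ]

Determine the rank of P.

Row reduce to echelon form.
R2 ← R2 − R1: [0, -2, -4, 0, 2]
R3 ← R3 − R1: [0, -1, -2, 0, 1]
R4 ← R4 − R1: [0, -3, -6, 0, 3]
R5 ← R5 + R1: [0, 4, 8, 0, -4]
R3 ← R3 − (1/2)·R2: [0, 0, 0, 0, 0]
R4 ← R4 − (3/2)·R2: [0, 0, 0, 0, 0]
R5 ← R5 + (2)·R2: [0, 0, 0, 0, 0]
Echelon form has 2 nonzero rows, so rank(P) = 2.

2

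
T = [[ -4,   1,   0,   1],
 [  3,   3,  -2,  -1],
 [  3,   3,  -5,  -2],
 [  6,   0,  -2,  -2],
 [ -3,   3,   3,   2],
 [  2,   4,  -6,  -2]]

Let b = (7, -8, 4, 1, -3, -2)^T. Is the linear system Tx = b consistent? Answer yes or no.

no

Row reduce the augmented matrix [T | b].
R2 ← R2 + (3/4)·R1: [0, 15/4, -2, -1/4, -11/4]
R3 ← R3 + (3/4)·R1: [0, 15/4, -5, -5/4, 37/4]
R4 ← R4 + (3/2)·R1: [0, 3/2, -2, -1/2, 23/2]
R5 ← R5 − (3/4)·R1: [0, 9/4, 3, 5/4, -33/4]
R6 ← R6 + (1/2)·R1: [0, 9/2, -6, -3/2, 3/2]
R3 ← R3 − R2: [0, 0, -3, -1, 12]
R4 ← R4 − (2/5)·R2: [0, 0, -6/5, -2/5, 63/5]
R5 ← R5 − (3/5)·R2: [0, 0, 21/5, 7/5, -33/5]
R6 ← R6 − (6/5)·R2: [0, 0, -18/5, -6/5, 24/5]
R4 ← R4 − (2/5)·R3: [0, 0, 0, 0, 39/5]
R5 ← R5 + (7/5)·R3: [0, 0, 0, 0, 51/5]
R6 ← R6 − (6/5)·R3: [0, 0, 0, 0, -48/5]
R5 ← R5 − (17/13)·R4: [0, 0, 0, 0, 0]
R6 ← R6 + (16/13)·R4: [0, 0, 0, 0, 0]
The echelon form has 4 nonzero rows; the last pivot sits in the augmented column, so rank(T) = 3 but rank([T|b]) = 4.
Since the ranks differ, the system is inconsistent.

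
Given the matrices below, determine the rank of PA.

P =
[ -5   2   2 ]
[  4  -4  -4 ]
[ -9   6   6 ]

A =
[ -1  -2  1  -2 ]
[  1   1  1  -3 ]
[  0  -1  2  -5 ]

First compute PA:
[[  7,  10,   1,  -6],
 [ -8,  -8,  -8,  24],
 [ 15,  18,   9, -30]]
Now row reduce the product.
R2 ← R2 + (8/7)·R1: [0, 24/7, -48/7, 120/7]
R3 ← R3 − (15/7)·R1: [0, -24/7, 48/7, -120/7]
R3 ← R3 + R2: [0, 0, 0, 0]
2 nonzero rows, so rank(PA) = 2.

2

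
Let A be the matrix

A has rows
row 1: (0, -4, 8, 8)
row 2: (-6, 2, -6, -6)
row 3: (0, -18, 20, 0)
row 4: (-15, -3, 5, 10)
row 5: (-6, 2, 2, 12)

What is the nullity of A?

Row reduce to echelon form.
Swap R1 ↔ R2
R4 ← R4 − (5/2)·R1: [0, -8, 20, 25]
R5 ← R5 − R1: [0, 0, 8, 18]
R3 ← R3 − (9/2)·R2: [0, 0, -16, -36]
R4 ← R4 − (2)·R2: [0, 0, 4, 9]
R4 ← R4 + (1/4)·R3: [0, 0, 0, 0]
R5 ← R5 + (1/2)·R3: [0, 0, 0, 0]
3 nonzero rows, so rank(A) = 3.
A has 4 columns; by rank–nullity, nullity = 4 − 3 = 1.

1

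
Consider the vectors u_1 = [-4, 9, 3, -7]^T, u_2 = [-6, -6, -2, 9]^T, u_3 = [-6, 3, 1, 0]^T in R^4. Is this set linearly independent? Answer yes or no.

no

Form the matrix with these vectors as rows and row reduce.
R2 ← R2 − (3/2)·R1: [0, -39/2, -13/2, 39/2]
R3 ← R3 − (3/2)·R1: [0, -21/2, -7/2, 21/2]
R3 ← R3 − (7/13)·R2: [0, 0, 0, 0]
2 nonzero rows, so the 3 vectors span a space of dimension 2.
Since 2 < 3, the vectors are linearly dependent.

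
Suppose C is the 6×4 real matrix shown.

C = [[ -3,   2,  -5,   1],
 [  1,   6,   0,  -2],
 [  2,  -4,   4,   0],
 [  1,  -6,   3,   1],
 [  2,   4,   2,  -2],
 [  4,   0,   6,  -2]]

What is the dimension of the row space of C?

Row reduce to echelon form.
R2 ← R2 + (1/3)·R1: [0, 20/3, -5/3, -5/3]
R3 ← R3 + (2/3)·R1: [0, -8/3, 2/3, 2/3]
R4 ← R4 + (1/3)·R1: [0, -16/3, 4/3, 4/3]
R5 ← R5 + (2/3)·R1: [0, 16/3, -4/3, -4/3]
R6 ← R6 + (4/3)·R1: [0, 8/3, -2/3, -2/3]
R3 ← R3 + (2/5)·R2: [0, 0, 0, 0]
R4 ← R4 + (4/5)·R2: [0, 0, 0, 0]
R5 ← R5 − (4/5)·R2: [0, 0, 0, 0]
R6 ← R6 − (2/5)·R2: [0, 0, 0, 0]
Echelon form has 2 nonzero rows, so rank(C) = 2.
The row space has dimension equal to the rank: 2.

2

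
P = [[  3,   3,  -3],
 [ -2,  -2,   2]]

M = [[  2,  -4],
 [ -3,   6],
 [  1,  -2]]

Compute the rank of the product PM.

1

First compute PM:
[[ -6,  12],
 [  4,  -8]]
Now row reduce the product.
R2 ← R2 + (2/3)·R1: [0, 0]
1 nonzero row, so rank(PM) = 1.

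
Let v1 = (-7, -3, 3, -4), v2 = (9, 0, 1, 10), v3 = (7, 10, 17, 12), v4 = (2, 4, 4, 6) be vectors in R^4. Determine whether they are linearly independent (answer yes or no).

yes

Form the matrix with these vectors as rows and row reduce.
R2 ← R2 + (9/7)·R1: [0, -27/7, 34/7, 34/7]
R3 ← R3 + R1: [0, 7, 20, 8]
R4 ← R4 + (2/7)·R1: [0, 22/7, 34/7, 34/7]
R3 ← R3 + (49/27)·R2: [0, 0, 778/27, 454/27]
R4 ← R4 + (22/27)·R2: [0, 0, 238/27, 238/27]
R4 ← R4 − (119/389)·R3: [0, 0, 0, 1428/389]
4 nonzero rows, so the 4 vectors span a space of dimension 4.
Since 4 = 4, the vectors are linearly independent.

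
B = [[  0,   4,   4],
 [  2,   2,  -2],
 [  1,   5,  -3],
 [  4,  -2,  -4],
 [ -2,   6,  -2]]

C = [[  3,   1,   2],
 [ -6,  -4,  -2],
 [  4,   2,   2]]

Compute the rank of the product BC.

First compute BC:
[[ -8,  -8,   0],
 [-14, -10,  -4],
 [-39, -25, -14],
 [  8,   4,   4],
 [-50, -30, -20]]
Now row reduce the product.
R2 ← R2 − (7/4)·R1: [0, 4, -4]
R3 ← R3 − (39/8)·R1: [0, 14, -14]
R4 ← R4 + R1: [0, -4, 4]
R5 ← R5 − (25/4)·R1: [0, 20, -20]
R3 ← R3 − (7/2)·R2: [0, 0, 0]
R4 ← R4 + R2: [0, 0, 0]
R5 ← R5 − (5)·R2: [0, 0, 0]
2 nonzero rows, so rank(BC) = 2.

2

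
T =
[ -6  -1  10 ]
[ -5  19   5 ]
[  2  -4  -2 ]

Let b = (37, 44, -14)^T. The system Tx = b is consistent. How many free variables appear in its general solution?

0

Row reduce the augmented matrix [T | b].
R2 ← R2 − (5/6)·R1: [0, 119/6, -10/3, 79/6]
R3 ← R3 + (1/3)·R1: [0, -13/3, 4/3, -5/3]
R3 ← R3 + (26/119)·R2: [0, 0, 72/119, 144/119]
The echelon form has 3 nonzero rows, and every pivot lies in the first 3 columns, so rank(T) = rank([T|b]) = 3.
The system is consistent.
Free variables = (unknowns) − (rank) = 3 − 3 = 0.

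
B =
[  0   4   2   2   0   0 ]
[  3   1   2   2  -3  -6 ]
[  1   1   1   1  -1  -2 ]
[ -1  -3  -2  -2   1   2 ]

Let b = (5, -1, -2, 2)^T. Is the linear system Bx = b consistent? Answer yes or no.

Row reduce the augmented matrix [B | b].
Swap R1 ↔ R2
R3 ← R3 − (1/3)·R1: [0, 2/3, 1/3, 1/3, 0, 0, -5/3]
R4 ← R4 + (1/3)·R1: [0, -8/3, -4/3, -4/3, 0, 0, 5/3]
R3 ← R3 − (1/6)·R2: [0, 0, 0, 0, 0, 0, -5/2]
R4 ← R4 + (2/3)·R2: [0, 0, 0, 0, 0, 0, 5]
R4 ← R4 + (2)·R3: [0, 0, 0, 0, 0, 0, 0]
The echelon form has 3 nonzero rows; the last pivot sits in the augmented column, so rank(B) = 2 but rank([B|b]) = 3.
Since the ranks differ, the system is inconsistent.

no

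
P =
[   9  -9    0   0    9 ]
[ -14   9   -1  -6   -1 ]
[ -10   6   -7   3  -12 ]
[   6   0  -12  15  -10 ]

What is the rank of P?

Row reduce to echelon form.
R2 ← R2 + (14/9)·R1: [0, -5, -1, -6, 13]
R3 ← R3 + (10/9)·R1: [0, -4, -7, 3, -2]
R4 ← R4 − (2/3)·R1: [0, 6, -12, 15, -16]
R3 ← R3 − (4/5)·R2: [0, 0, -31/5, 39/5, -62/5]
R4 ← R4 + (6/5)·R2: [0, 0, -66/5, 39/5, -2/5]
R4 ← R4 − (66/31)·R3: [0, 0, 0, -273/31, 26]
Echelon form has 4 nonzero rows, so rank(P) = 4.

4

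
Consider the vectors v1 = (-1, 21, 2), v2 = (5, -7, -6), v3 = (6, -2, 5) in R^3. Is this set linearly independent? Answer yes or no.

yes

Form the matrix with these vectors as rows and row reduce.
R2 ← R2 + (5)·R1: [0, 98, 4]
R3 ← R3 + (6)·R1: [0, 124, 17]
R3 ← R3 − (62/49)·R2: [0, 0, 585/49]
3 nonzero rows, so the 3 vectors span a space of dimension 3.
Since 3 = 3, the vectors are linearly independent.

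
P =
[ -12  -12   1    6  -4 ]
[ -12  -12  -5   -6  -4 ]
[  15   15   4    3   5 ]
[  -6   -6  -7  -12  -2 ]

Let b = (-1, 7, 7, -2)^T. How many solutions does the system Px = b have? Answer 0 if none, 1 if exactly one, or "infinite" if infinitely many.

Row reduce the augmented matrix [P | b].
R2 ← R2 − R1: [0, 0, -6, -12, 0, 8]
R3 ← R3 + (5/4)·R1: [0, 0, 21/4, 21/2, 0, 23/4]
R4 ← R4 − (1/2)·R1: [0, 0, -15/2, -15, 0, -3/2]
R3 ← R3 + (7/8)·R2: [0, 0, 0, 0, 0, 51/4]
R4 ← R4 − (5/4)·R2: [0, 0, 0, 0, 0, -23/2]
R4 ← R4 + (46/51)·R3: [0, 0, 0, 0, 0, 0]
The echelon form has 3 nonzero rows; the last pivot sits in the augmented column, so rank(P) = 2 but rank([P|b]) = 3.
Since the ranks differ, the system is inconsistent.
It has no solutions.

0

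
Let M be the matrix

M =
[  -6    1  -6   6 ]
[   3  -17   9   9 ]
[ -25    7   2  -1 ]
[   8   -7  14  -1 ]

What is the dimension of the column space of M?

4

Row reduce to echelon form.
R2 ← R2 + (1/2)·R1: [0, -33/2, 6, 12]
R3 ← R3 − (25/6)·R1: [0, 17/6, 27, -26]
R4 ← R4 + (4/3)·R1: [0, -17/3, 6, 7]
R3 ← R3 + (17/99)·R2: [0, 0, 925/33, -790/33]
R4 ← R4 − (34/99)·R2: [0, 0, 130/33, 95/33]
R4 ← R4 − (26/185)·R3: [0, 0, 0, 231/37]
Echelon form has 4 nonzero rows, so rank(M) = 4.
The column space has dimension equal to the rank: 4.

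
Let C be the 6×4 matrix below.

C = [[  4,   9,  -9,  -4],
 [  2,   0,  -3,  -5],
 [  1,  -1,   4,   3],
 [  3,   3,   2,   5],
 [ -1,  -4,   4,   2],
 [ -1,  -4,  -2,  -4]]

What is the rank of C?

4

Row reduce to echelon form.
R2 ← R2 − (1/2)·R1: [0, -9/2, 3/2, -3]
R3 ← R3 − (1/4)·R1: [0, -13/4, 25/4, 4]
R4 ← R4 − (3/4)·R1: [0, -15/4, 35/4, 8]
R5 ← R5 + (1/4)·R1: [0, -7/4, 7/4, 1]
R6 ← R6 + (1/4)·R1: [0, -7/4, -17/4, -5]
R3 ← R3 − (13/18)·R2: [0, 0, 31/6, 37/6]
R4 ← R4 − (5/6)·R2: [0, 0, 15/2, 21/2]
R5 ← R5 − (7/18)·R2: [0, 0, 7/6, 13/6]
R6 ← R6 − (7/18)·R2: [0, 0, -29/6, -23/6]
R4 ← R4 − (45/31)·R3: [0, 0, 0, 48/31]
R5 ← R5 − (7/31)·R3: [0, 0, 0, 24/31]
R6 ← R6 + (29/31)·R3: [0, 0, 0, 60/31]
R5 ← R5 − (1/2)·R4: [0, 0, 0, 0]
R6 ← R6 − (5/4)·R4: [0, 0, 0, 0]
Echelon form has 4 nonzero rows, so rank(C) = 4.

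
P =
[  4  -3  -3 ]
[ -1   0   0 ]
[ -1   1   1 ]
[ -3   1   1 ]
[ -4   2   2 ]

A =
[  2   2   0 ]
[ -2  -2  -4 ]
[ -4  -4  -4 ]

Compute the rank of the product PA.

2

First compute PA:
[[ 26,  26,  24],
 [ -2,  -2,   0],
 [ -8,  -8,  -8],
 [-12, -12,  -8],
 [-20, -20, -16]]
Now row reduce the product.
R2 ← R2 + (1/13)·R1: [0, 0, 24/13]
R3 ← R3 + (4/13)·R1: [0, 0, -8/13]
R4 ← R4 + (6/13)·R1: [0, 0, 40/13]
R5 ← R5 + (10/13)·R1: [0, 0, 32/13]
R3 ← R3 + (1/3)·R2: [0, 0, 0]
R4 ← R4 − (5/3)·R2: [0, 0, 0]
R5 ← R5 − (4/3)·R2: [0, 0, 0]
2 nonzero rows, so rank(PA) = 2.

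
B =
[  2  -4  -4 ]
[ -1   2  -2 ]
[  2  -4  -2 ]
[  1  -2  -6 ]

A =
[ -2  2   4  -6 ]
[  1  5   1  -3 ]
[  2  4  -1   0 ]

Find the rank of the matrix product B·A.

1

First compute BA:
[[-16, -32,   8,   0],
 [  0,   0,   0,   0],
 [-12, -24,   6,   0],
 [-16, -32,   8,   0]]
Now row reduce the product.
R3 ← R3 − (3/4)·R1: [0, 0, 0, 0]
R4 ← R4 − R1: [0, 0, 0, 0]
1 nonzero row, so rank(BA) = 1.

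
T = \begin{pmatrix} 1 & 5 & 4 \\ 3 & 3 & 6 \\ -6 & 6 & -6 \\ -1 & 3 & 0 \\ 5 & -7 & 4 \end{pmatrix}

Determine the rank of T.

2

Row reduce to echelon form.
R2 ← R2 − (3)·R1: [0, -12, -6]
R3 ← R3 + (6)·R1: [0, 36, 18]
R4 ← R4 + R1: [0, 8, 4]
R5 ← R5 − (5)·R1: [0, -32, -16]
R3 ← R3 + (3)·R2: [0, 0, 0]
R4 ← R4 + (2/3)·R2: [0, 0, 0]
R5 ← R5 − (8/3)·R2: [0, 0, 0]
Echelon form has 2 nonzero rows, so rank(T) = 2.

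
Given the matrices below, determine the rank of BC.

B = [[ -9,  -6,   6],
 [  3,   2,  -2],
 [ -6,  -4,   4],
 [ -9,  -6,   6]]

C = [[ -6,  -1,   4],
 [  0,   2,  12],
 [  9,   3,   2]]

First compute BC:
[[108,  15, -96],
 [-36,  -5,  32],
 [ 72,  10, -64],
 [108,  15, -96]]
Now row reduce the product.
R2 ← R2 + (1/3)·R1: [0, 0, 0]
R3 ← R3 − (2/3)·R1: [0, 0, 0]
R4 ← R4 − R1: [0, 0, 0]
1 nonzero row, so rank(BC) = 1.

1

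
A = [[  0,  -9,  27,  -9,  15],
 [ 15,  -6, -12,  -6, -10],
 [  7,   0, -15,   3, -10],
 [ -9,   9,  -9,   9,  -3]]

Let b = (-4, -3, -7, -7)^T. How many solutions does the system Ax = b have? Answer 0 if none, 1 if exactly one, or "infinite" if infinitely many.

0

Row reduce the augmented matrix [A | b].
Swap R1 ↔ R2
R3 ← R3 − (7/15)·R1: [0, 14/5, -47/5, 29/5, -16/3, -28/5]
R4 ← R4 + (3/5)·R1: [0, 27/5, -81/5, 27/5, -9, -44/5]
R3 ← R3 + (14/45)·R2: [0, 0, -1, 3, -2/3, -308/45]
R4 ← R4 + (3/5)·R2: [0, 0, 0, 0, 0, -56/5]
The echelon form has 4 nonzero rows; the last pivot sits in the augmented column, so rank(A) = 3 but rank([A|b]) = 4.
Since the ranks differ, the system is inconsistent.
It has no solutions.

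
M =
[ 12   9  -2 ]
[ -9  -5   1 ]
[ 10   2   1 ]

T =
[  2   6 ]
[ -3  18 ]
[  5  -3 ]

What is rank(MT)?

First compute MT:
[[-13, 240],
 [  2, -147],
 [ 19,  93]]
Now row reduce the product.
R2 ← R2 + (2/13)·R1: [0, -1431/13]
R3 ← R3 + (19/13)·R1: [0, 5769/13]
R3 ← R3 + (641/159)·R2: [0, 0]
2 nonzero rows, so rank(MT) = 2.

2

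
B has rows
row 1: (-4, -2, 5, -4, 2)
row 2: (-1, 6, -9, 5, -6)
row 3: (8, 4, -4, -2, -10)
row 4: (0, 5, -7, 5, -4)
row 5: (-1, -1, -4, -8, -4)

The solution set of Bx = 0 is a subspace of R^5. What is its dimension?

Row reduce to echelon form.
R2 ← R2 − (1/4)·R1: [0, 13/2, -41/4, 6, -13/2]
R3 ← R3 + (2)·R1: [0, 0, 6, -10, -6]
R5 ← R5 − (1/4)·R1: [0, -1/2, -21/4, -7, -9/2]
R4 ← R4 − (10/13)·R2: [0, 0, 23/26, 5/13, 1]
R5 ← R5 + (1/13)·R2: [0, 0, -157/26, -85/13, -5]
R4 ← R4 − (23/156)·R3: [0, 0, 0, 145/78, 49/26]
R5 ← R5 + (157/156)·R3: [0, 0, 0, -1295/78, -287/26]
R5 ← R5 + (259/29)·R4: [0, 0, 0, 0, 168/29]
5 nonzero rows, so rank(B) = 5.
B has 5 columns; by rank–nullity, nullity = 5 − 5 = 0.

0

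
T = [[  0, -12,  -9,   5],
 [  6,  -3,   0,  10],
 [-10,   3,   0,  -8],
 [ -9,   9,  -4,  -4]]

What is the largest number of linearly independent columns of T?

4

Row reduce to echelon form.
Swap R1 ↔ R2
R3 ← R3 + (5/3)·R1: [0, -2, 0, 26/3]
R4 ← R4 + (3/2)·R1: [0, 9/2, -4, 11]
R3 ← R3 − (1/6)·R2: [0, 0, 3/2, 47/6]
R4 ← R4 + (3/8)·R2: [0, 0, -59/8, 103/8]
R4 ← R4 + (59/12)·R3: [0, 0, 0, 925/18]
Echelon form has 4 nonzero rows, so rank(T) = 4.
The rank gives the maximum number of linearly independent columns: 4.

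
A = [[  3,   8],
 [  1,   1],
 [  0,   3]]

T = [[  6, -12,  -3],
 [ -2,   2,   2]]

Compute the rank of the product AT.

First compute AT:
[[  2, -20,   7],
 [  4, -10,  -1],
 [ -6,   6,   6]]
Now row reduce the product.
R2 ← R2 − (2)·R1: [0, 30, -15]
R3 ← R3 + (3)·R1: [0, -54, 27]
R3 ← R3 + (9/5)·R2: [0, 0, 0]
2 nonzero rows, so rank(AT) = 2.

2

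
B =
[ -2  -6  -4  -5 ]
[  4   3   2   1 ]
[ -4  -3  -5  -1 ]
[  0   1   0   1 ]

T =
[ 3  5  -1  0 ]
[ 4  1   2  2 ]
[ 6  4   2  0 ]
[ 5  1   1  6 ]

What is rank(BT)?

First compute BT:
[[-79, -37, -23, -42],
 [ 41,  32,   7,  12],
 [-59, -44, -13, -12],
 [  9,   2,   3,   8]]
Now row reduce the product.
R2 ← R2 + (41/79)·R1: [0, 1011/79, -390/79, -774/79]
R3 ← R3 − (59/79)·R1: [0, -1293/79, 330/79, 1530/79]
R4 ← R4 + (9/79)·R1: [0, -175/79, 30/79, 254/79]
R3 ← R3 + (431/337)·R2: [0, 0, -720/337, 2304/337]
R4 ← R4 + (175/1011)·R2: [0, 0, -160/337, 512/337]
R4 ← R4 − (2/9)·R3: [0, 0, 0, 0]
3 nonzero rows, so rank(BT) = 3.

3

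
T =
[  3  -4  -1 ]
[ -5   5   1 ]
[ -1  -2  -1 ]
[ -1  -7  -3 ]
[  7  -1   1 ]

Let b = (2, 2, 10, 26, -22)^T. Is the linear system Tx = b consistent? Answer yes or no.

Row reduce the augmented matrix [T | b].
R2 ← R2 + (5/3)·R1: [0, -5/3, -2/3, 16/3]
R3 ← R3 + (1/3)·R1: [0, -10/3, -4/3, 32/3]
R4 ← R4 + (1/3)·R1: [0, -25/3, -10/3, 80/3]
R5 ← R5 − (7/3)·R1: [0, 25/3, 10/3, -80/3]
R3 ← R3 − (2)·R2: [0, 0, 0, 0]
R4 ← R4 − (5)·R2: [0, 0, 0, 0]
R5 ← R5 + (5)·R2: [0, 0, 0, 0]
The echelon form has 2 nonzero rows, and every pivot lies in the first 3 columns, so rank(T) = rank([T|b]) = 2.
The system is consistent.

yes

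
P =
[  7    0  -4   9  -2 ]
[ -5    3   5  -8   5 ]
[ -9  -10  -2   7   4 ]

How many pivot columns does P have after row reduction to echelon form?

Row reduce to echelon form.
R2 ← R2 + (5/7)·R1: [0, 3, 15/7, -11/7, 25/7]
R3 ← R3 + (9/7)·R1: [0, -10, -50/7, 130/7, 10/7]
R3 ← R3 + (10/3)·R2: [0, 0, 0, 40/3, 40/3]
Echelon form has 3 nonzero rows, so rank(P) = 3.
Each nonzero row contributes one pivot column: 3 pivot columns.

3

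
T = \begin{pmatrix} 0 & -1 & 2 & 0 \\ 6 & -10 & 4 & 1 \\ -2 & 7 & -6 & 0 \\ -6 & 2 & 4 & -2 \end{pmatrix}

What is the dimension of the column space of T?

3

Row reduce to echelon form.
Swap R1 ↔ R2
R3 ← R3 + (1/3)·R1: [0, 11/3, -14/3, 1/3]
R4 ← R4 + R1: [0, -8, 8, -1]
R3 ← R3 + (11/3)·R2: [0, 0, 8/3, 1/3]
R4 ← R4 − (8)·R2: [0, 0, -8, -1]
R4 ← R4 + (3)·R3: [0, 0, 0, 0]
Echelon form has 3 nonzero rows, so rank(T) = 3.
The column space has dimension equal to the rank: 3.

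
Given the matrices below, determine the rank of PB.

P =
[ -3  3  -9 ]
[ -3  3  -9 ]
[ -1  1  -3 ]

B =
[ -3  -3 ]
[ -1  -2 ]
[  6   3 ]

First compute PB:
[[-48, -24],
 [-48, -24],
 [-16,  -8]]
Now row reduce the product.
R2 ← R2 − R1: [0, 0]
R3 ← R3 − (1/3)·R1: [0, 0]
1 nonzero row, so rank(PB) = 1.

1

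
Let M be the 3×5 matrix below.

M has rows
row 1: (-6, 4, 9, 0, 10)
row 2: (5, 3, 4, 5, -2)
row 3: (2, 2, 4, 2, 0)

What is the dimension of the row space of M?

3

Row reduce to echelon form.
R2 ← R2 + (5/6)·R1: [0, 19/3, 23/2, 5, 19/3]
R3 ← R3 + (1/3)·R1: [0, 10/3, 7, 2, 10/3]
R3 ← R3 − (10/19)·R2: [0, 0, 18/19, -12/19, 0]
Echelon form has 3 nonzero rows, so rank(M) = 3.
The row space has dimension equal to the rank: 3.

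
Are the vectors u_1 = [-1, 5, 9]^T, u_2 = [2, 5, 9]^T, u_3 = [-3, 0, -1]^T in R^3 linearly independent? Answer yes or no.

yes

Form the matrix with these vectors as rows and row reduce.
R2 ← R2 + (2)·R1: [0, 15, 27]
R3 ← R3 − (3)·R1: [0, -15, -28]
R3 ← R3 + R2: [0, 0, -1]
3 nonzero rows, so the 3 vectors span a space of dimension 3.
Since 3 = 3, the vectors are linearly independent.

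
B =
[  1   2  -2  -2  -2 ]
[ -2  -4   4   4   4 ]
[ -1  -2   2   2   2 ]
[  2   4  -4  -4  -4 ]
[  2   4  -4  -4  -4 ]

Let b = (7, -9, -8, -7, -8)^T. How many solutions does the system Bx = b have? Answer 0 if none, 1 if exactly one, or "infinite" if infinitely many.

Row reduce the augmented matrix [B | b].
R2 ← R2 + (2)·R1: [0, 0, 0, 0, 0, 5]
R3 ← R3 + R1: [0, 0, 0, 0, 0, -1]
R4 ← R4 − (2)·R1: [0, 0, 0, 0, 0, -21]
R5 ← R5 − (2)·R1: [0, 0, 0, 0, 0, -22]
R3 ← R3 + (1/5)·R2: [0, 0, 0, 0, 0, 0]
R4 ← R4 + (21/5)·R2: [0, 0, 0, 0, 0, 0]
R5 ← R5 + (22/5)·R2: [0, 0, 0, 0, 0, 0]
The echelon form has 2 nonzero rows; the last pivot sits in the augmented column, so rank(B) = 1 but rank([B|b]) = 2.
Since the ranks differ, the system is inconsistent.
It has no solutions.

0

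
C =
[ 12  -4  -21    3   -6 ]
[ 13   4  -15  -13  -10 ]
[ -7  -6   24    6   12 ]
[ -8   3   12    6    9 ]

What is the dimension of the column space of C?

4

Row reduce to echelon form.
R2 ← R2 − (13/12)·R1: [0, 25/3, 31/4, -65/4, -7/2]
R3 ← R3 + (7/12)·R1: [0, -25/3, 47/4, 31/4, 17/2]
R4 ← R4 + (2/3)·R1: [0, 1/3, -2, 8, 5]
R3 ← R3 + R2: [0, 0, 39/2, -17/2, 5]
R4 ← R4 − (1/25)·R2: [0, 0, -231/100, 173/20, 257/50]
R4 ← R4 + (77/650)·R3: [0, 0, 0, 2484/325, 1863/325]
Echelon form has 4 nonzero rows, so rank(C) = 4.
The column space has dimension equal to the rank: 4.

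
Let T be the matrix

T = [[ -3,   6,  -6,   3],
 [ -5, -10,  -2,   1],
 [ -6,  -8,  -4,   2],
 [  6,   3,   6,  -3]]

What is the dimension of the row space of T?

Row reduce to echelon form.
R2 ← R2 − (5/3)·R1: [0, -20, 8, -4]
R3 ← R3 − (2)·R1: [0, -20, 8, -4]
R4 ← R4 + (2)·R1: [0, 15, -6, 3]
R3 ← R3 − R2: [0, 0, 0, 0]
R4 ← R4 + (3/4)·R2: [0, 0, 0, 0]
Echelon form has 2 nonzero rows, so rank(T) = 2.
The row space has dimension equal to the rank: 2.

2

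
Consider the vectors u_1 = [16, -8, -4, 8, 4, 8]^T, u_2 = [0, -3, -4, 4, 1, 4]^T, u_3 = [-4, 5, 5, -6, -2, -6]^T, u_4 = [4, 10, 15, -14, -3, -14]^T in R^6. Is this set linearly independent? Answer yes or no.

no

Form the matrix with these vectors as rows and row reduce.
R3 ← R3 + (1/4)·R1: [0, 3, 4, -4, -1, -4]
R4 ← R4 − (1/4)·R1: [0, 12, 16, -16, -4, -16]
R3 ← R3 + R2: [0, 0, 0, 0, 0, 0]
R4 ← R4 + (4)·R2: [0, 0, 0, 0, 0, 0]
2 nonzero rows, so the 4 vectors span a space of dimension 2.
Since 2 < 4, the vectors are linearly dependent.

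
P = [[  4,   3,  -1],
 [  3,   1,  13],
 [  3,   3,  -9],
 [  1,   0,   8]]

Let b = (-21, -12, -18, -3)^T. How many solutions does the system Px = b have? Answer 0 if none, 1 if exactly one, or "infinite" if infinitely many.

infinite

Row reduce the augmented matrix [P | b].
R2 ← R2 − (3/4)·R1: [0, -5/4, 55/4, 15/4]
R3 ← R3 − (3/4)·R1: [0, 3/4, -33/4, -9/4]
R4 ← R4 − (1/4)·R1: [0, -3/4, 33/4, 9/4]
R3 ← R3 + (3/5)·R2: [0, 0, 0, 0]
R4 ← R4 − (3/5)·R2: [0, 0, 0, 0]
The echelon form has 2 nonzero rows, and every pivot lies in the first 3 columns, so rank(P) = rank([P|b]) = 2.
The system is consistent.
rank = 2 < 3 unknowns, so there are infinitely many solutions.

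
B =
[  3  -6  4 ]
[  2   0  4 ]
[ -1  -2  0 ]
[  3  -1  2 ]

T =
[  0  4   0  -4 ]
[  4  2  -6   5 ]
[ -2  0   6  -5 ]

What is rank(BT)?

First compute BT:
[[-32,   0,  60, -62],
 [ -8,   8,  24, -28],
 [ -8,  -8,  12,  -6],
 [ -8,  10,  18, -27]]
Now row reduce the product.
R2 ← R2 − (1/4)·R1: [0, 8, 9, -25/2]
R3 ← R3 − (1/4)·R1: [0, -8, -3, 19/2]
R4 ← R4 − (1/4)·R1: [0, 10, 3, -23/2]
R3 ← R3 + R2: [0, 0, 6, -3]
R4 ← R4 − (5/4)·R2: [0, 0, -33/4, 33/8]
R4 ← R4 + (11/8)·R3: [0, 0, 0, 0]
3 nonzero rows, so rank(BT) = 3.

3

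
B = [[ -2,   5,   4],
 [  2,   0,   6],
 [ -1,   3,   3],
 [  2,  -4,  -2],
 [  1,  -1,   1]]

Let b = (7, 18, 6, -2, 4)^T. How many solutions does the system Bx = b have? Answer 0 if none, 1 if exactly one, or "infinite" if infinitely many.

Row reduce the augmented matrix [B | b].
R2 ← R2 + R1: [0, 5, 10, 25]
R3 ← R3 − (1/2)·R1: [0, 1/2, 1, 5/2]
R4 ← R4 + R1: [0, 1, 2, 5]
R5 ← R5 + (1/2)·R1: [0, 3/2, 3, 15/2]
R3 ← R3 − (1/10)·R2: [0, 0, 0, 0]
R4 ← R4 − (1/5)·R2: [0, 0, 0, 0]
R5 ← R5 − (3/10)·R2: [0, 0, 0, 0]
The echelon form has 2 nonzero rows, and every pivot lies in the first 3 columns, so rank(B) = rank([B|b]) = 2.
The system is consistent.
rank = 2 < 3 unknowns, so there are infinitely many solutions.

infinite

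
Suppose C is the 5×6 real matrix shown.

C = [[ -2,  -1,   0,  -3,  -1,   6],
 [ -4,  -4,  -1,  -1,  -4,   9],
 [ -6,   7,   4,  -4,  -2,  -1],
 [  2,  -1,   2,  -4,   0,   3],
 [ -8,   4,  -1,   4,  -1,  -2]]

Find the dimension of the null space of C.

Row reduce to echelon form.
R2 ← R2 − (2)·R1: [0, -2, -1, 5, -2, -3]
R3 ← R3 − (3)·R1: [0, 10, 4, 5, 1, -19]
R4 ← R4 + R1: [0, -2, 2, -7, -1, 9]
R5 ← R5 − (4)·R1: [0, 8, -1, 16, 3, -26]
R3 ← R3 + (5)·R2: [0, 0, -1, 30, -9, -34]
R4 ← R4 − R2: [0, 0, 3, -12, 1, 12]
R5 ← R5 + (4)·R2: [0, 0, -5, 36, -5, -38]
R4 ← R4 + (3)·R3: [0, 0, 0, 78, -26, -90]
R5 ← R5 − (5)·R3: [0, 0, 0, -114, 40, 132]
R5 ← R5 + (19/13)·R4: [0, 0, 0, 0, 2, 6/13]
5 nonzero rows, so rank(C) = 5.
C has 6 columns; by rank–nullity, nullity = 6 − 5 = 1.

1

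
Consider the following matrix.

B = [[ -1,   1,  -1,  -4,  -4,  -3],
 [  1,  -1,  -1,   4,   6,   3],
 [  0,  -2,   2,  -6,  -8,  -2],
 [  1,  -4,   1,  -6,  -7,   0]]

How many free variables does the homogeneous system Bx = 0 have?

2

Row reduce to echelon form.
R2 ← R2 + R1: [0, 0, -2, 0, 2, 0]
R4 ← R4 + R1: [0, -3, 0, -10, -11, -3]
Swap R2 ↔ R3
R4 ← R4 − (3/2)·R2: [0, 0, -3, -1, 1, 0]
R4 ← R4 − (3/2)·R3: [0, 0, 0, -1, -2, 0]
4 nonzero rows, so rank(B) = 4.
B has 6 columns; by rank–nullity, nullity = 6 − 4 = 2.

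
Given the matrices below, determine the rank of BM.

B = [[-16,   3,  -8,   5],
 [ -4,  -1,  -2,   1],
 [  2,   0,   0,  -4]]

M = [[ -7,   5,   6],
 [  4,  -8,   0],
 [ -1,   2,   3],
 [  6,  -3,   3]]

First compute BM:
[[162, -135, -105],
 [ 32, -19, -27],
 [-38,  22,   0]]
Now row reduce the product.
R2 ← R2 − (16/81)·R1: [0, 23/3, -169/27]
R3 ← R3 + (19/81)·R1: [0, -29/3, -665/27]
R3 ← R3 + (29/23)·R2: [0, 0, -748/23]
3 nonzero rows, so rank(BM) = 3.

3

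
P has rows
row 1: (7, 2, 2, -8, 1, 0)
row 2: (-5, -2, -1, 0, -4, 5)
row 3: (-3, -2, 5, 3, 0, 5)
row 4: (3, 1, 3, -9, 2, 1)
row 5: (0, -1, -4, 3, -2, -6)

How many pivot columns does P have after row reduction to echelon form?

Row reduce to echelon form.
R2 ← R2 + (5/7)·R1: [0, -4/7, 3/7, -40/7, -23/7, 5]
R3 ← R3 + (3/7)·R1: [0, -8/7, 41/7, -3/7, 3/7, 5]
R4 ← R4 − (3/7)·R1: [0, 1/7, 15/7, -39/7, 11/7, 1]
R3 ← R3 − (2)·R2: [0, 0, 5, 11, 7, -5]
R4 ← R4 + (1/4)·R2: [0, 0, 9/4, -7, 3/4, 9/4]
R5 ← R5 − (7/4)·R2: [0, 0, -19/4, 13, 15/4, -59/4]
R4 ← R4 − (9/20)·R3: [0, 0, 0, -239/20, -12/5, 9/2]
R5 ← R5 + (19/20)·R3: [0, 0, 0, 469/20, 52/5, -39/2]
R5 ← R5 + (469/239)·R4: [0, 0, 0, 0, 1360/239, -2550/239]
Echelon form has 5 nonzero rows, so rank(P) = 5.
Each nonzero row contributes one pivot column: 5 pivot columns.

5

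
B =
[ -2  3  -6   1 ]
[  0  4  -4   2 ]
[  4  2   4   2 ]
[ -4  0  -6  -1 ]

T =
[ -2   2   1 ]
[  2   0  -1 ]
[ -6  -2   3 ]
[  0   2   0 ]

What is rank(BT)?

2

First compute BT:
[[ 46,  10, -23],
 [ 32,  12, -16],
 [-28,   4,  14],
 [ 44,   2, -22]]
Now row reduce the product.
R2 ← R2 − (16/23)·R1: [0, 116/23, 0]
R3 ← R3 + (14/23)·R1: [0, 232/23, 0]
R4 ← R4 − (22/23)·R1: [0, -174/23, 0]
R3 ← R3 − (2)·R2: [0, 0, 0]
R4 ← R4 + (3/2)·R2: [0, 0, 0]
2 nonzero rows, so rank(BT) = 2.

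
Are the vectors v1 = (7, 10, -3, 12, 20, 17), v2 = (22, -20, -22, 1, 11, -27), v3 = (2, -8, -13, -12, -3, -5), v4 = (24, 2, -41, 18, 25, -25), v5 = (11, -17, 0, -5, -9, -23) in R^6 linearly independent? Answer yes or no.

yes

Form the matrix with these vectors as rows and row reduce.
R2 ← R2 − (22/7)·R1: [0, -360/7, -88/7, -257/7, -363/7, -563/7]
R3 ← R3 − (2/7)·R1: [0, -76/7, -85/7, -108/7, -61/7, -69/7]
R4 ← R4 − (24/7)·R1: [0, -226/7, -215/7, -162/7, -305/7, -583/7]
R5 ← R5 − (11/7)·R1: [0, -229/7, 33/7, -167/7, -283/7, -348/7]
R3 ← R3 − (19/90)·R2: [0, 0, -427/45, -691/90, 67/30, 641/90]
R4 ← R4 − (113/180)·R2: [0, 0, -1027/45, -17/180, -661/60, -5903/180]
R5 ← R5 − (229/360)·R2: [0, 0, 572/45, -181/360, -893/120, 521/360]
R4 ← R4 − (1027/427)·R3: [0, 0, 0, 31379/1708, -27991/1708, -85271/1708]
R5 ← R5 + (572/427)·R3: [0, 0, 0, -36851/3416, -15201/3416, 37535/3416]
R5 ← R5 + (36851/62758)·R4: [0, 0, 0, 0, -441595/31379, -575091/31379]
5 nonzero rows, so the 5 vectors span a space of dimension 5.
Since 5 = 5, the vectors are linearly independent.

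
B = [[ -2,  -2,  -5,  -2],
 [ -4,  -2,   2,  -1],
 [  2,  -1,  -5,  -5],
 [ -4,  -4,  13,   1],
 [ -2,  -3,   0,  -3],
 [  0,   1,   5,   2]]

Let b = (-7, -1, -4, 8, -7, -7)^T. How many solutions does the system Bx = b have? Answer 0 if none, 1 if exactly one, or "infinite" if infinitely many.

0

Row reduce the augmented matrix [B | b].
R2 ← R2 − (2)·R1: [0, 2, 12, 3, 13]
R3 ← R3 + R1: [0, -3, -10, -7, -11]
R4 ← R4 − (2)·R1: [0, 0, 23, 5, 22]
R5 ← R5 − R1: [0, -1, 5, -1, 0]
R3 ← R3 + (3/2)·R2: [0, 0, 8, -5/2, 17/2]
R5 ← R5 + (1/2)·R2: [0, 0, 11, 1/2, 13/2]
R6 ← R6 − (1/2)·R2: [0, 0, -1, 1/2, -27/2]
R4 ← R4 − (23/8)·R3: [0, 0, 0, 195/16, -39/16]
R5 ← R5 − (11/8)·R3: [0, 0, 0, 63/16, -83/16]
R6 ← R6 + (1/8)·R3: [0, 0, 0, 3/16, -199/16]
R5 ← R5 − (21/65)·R4: [0, 0, 0, 0, -22/5]
R6 ← R6 − (1/65)·R4: [0, 0, 0, 0, -62/5]
R6 ← R6 − (31/11)·R5: [0, 0, 0, 0, 0]
The echelon form has 5 nonzero rows; the last pivot sits in the augmented column, so rank(B) = 4 but rank([B|b]) = 5.
Since the ranks differ, the system is inconsistent.
It has no solutions.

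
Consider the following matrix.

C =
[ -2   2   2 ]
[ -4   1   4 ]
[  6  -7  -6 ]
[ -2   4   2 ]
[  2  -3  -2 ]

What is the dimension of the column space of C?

Row reduce to echelon form.
R2 ← R2 − (2)·R1: [0, -3, 0]
R3 ← R3 + (3)·R1: [0, -1, 0]
R4 ← R4 − R1: [0, 2, 0]
R5 ← R5 + R1: [0, -1, 0]
R3 ← R3 − (1/3)·R2: [0, 0, 0]
R4 ← R4 + (2/3)·R2: [0, 0, 0]
R5 ← R5 − (1/3)·R2: [0, 0, 0]
Echelon form has 2 nonzero rows, so rank(C) = 2.
The column space has dimension equal to the rank: 2.

2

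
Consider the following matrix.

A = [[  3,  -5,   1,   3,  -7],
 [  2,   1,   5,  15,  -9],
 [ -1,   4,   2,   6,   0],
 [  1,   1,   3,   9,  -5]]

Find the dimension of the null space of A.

3

Row reduce to echelon form.
R2 ← R2 − (2/3)·R1: [0, 13/3, 13/3, 13, -13/3]
R3 ← R3 + (1/3)·R1: [0, 7/3, 7/3, 7, -7/3]
R4 ← R4 − (1/3)·R1: [0, 8/3, 8/3, 8, -8/3]
R3 ← R3 − (7/13)·R2: [0, 0, 0, 0, 0]
R4 ← R4 − (8/13)·R2: [0, 0, 0, 0, 0]
2 nonzero rows, so rank(A) = 2.
A has 5 columns; by rank–nullity, nullity = 5 − 2 = 3.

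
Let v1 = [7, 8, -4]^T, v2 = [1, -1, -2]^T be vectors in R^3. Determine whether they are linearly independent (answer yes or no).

yes

Form the matrix with these vectors as rows and row reduce.
R2 ← R2 − (1/7)·R1: [0, -15/7, -10/7]
2 nonzero rows, so the 2 vectors span a space of dimension 2.
Since 2 = 2, the vectors are linearly independent.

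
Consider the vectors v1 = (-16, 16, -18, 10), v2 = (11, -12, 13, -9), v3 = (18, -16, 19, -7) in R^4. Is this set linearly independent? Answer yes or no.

Form the matrix with these vectors as rows and row reduce.
R2 ← R2 + (11/16)·R1: [0, -1, 5/8, -17/8]
R3 ← R3 + (9/8)·R1: [0, 2, -5/4, 17/4]
R3 ← R3 + (2)·R2: [0, 0, 0, 0]
2 nonzero rows, so the 3 vectors span a space of dimension 2.
Since 2 < 3, the vectors are linearly dependent.

no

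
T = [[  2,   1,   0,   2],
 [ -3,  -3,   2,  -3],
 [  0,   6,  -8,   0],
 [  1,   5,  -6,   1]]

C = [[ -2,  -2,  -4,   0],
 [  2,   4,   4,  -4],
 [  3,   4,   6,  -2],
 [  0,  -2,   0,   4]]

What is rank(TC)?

First compute TC:
[[ -2,  -4,  -4,   4],
 [  6,   8,  12,  -4],
 [-12,  -8, -24,  -8],
 [-10,  -8, -20,  -4]]
Now row reduce the product.
R2 ← R2 + (3)·R1: [0, -4, 0, 8]
R3 ← R3 − (6)·R1: [0, 16, 0, -32]
R4 ← R4 − (5)·R1: [0, 12, 0, -24]
R3 ← R3 + (4)·R2: [0, 0, 0, 0]
R4 ← R4 + (3)·R2: [0, 0, 0, 0]
2 nonzero rows, so rank(TC) = 2.

2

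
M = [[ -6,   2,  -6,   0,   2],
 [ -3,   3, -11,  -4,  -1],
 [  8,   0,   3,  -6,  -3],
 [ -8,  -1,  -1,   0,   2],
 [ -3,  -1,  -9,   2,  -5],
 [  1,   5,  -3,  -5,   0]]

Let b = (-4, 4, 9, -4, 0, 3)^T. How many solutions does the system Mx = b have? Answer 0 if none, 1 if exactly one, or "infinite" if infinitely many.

0

Row reduce the augmented matrix [M | b].
R2 ← R2 − (1/2)·R1: [0, 2, -8, -4, -2, 6]
R3 ← R3 + (4/3)·R1: [0, 8/3, -5, -6, -1/3, 11/3]
R4 ← R4 − (4/3)·R1: [0, -11/3, 7, 0, -2/3, 4/3]
R5 ← R5 − (1/2)·R1: [0, -2, -6, 2, -6, 2]
R6 ← R6 + (1/6)·R1: [0, 16/3, -4, -5, 1/3, 7/3]
R3 ← R3 − (4/3)·R2: [0, 0, 17/3, -2/3, 7/3, -13/3]
R4 ← R4 + (11/6)·R2: [0, 0, -23/3, -22/3, -13/3, 37/3]
R5 ← R5 + R2: [0, 0, -14, -2, -8, 8]
R6 ← R6 − (8/3)·R2: [0, 0, 52/3, 17/3, 17/3, -41/3]
R4 ← R4 + (23/17)·R3: [0, 0, 0, -140/17, -20/17, 110/17]
R5 ← R5 + (42/17)·R3: [0, 0, 0, -62/17, -38/17, -46/17]
R6 ← R6 − (52/17)·R3: [0, 0, 0, 131/17, -25/17, -7/17]
R5 ← R5 − (31/70)·R4: [0, 0, 0, 0, -12/7, -39/7]
R6 ← R6 + (131/140)·R4: [0, 0, 0, 0, -18/7, 79/14]
R6 ← R6 − (3/2)·R5: [0, 0, 0, 0, 0, 14]
The echelon form has 6 nonzero rows; the last pivot sits in the augmented column, so rank(M) = 5 but rank([M|b]) = 6.
Since the ranks differ, the system is inconsistent.
It has no solutions.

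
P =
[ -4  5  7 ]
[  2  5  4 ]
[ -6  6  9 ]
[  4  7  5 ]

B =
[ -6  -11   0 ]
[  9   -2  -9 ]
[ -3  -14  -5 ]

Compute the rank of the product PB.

2

First compute PB:
[[ 48, -64, -80],
 [ 21, -88, -65],
 [ 63, -72, -99],
 [ 24, -128, -88]]
Now row reduce the product.
R2 ← R2 − (7/16)·R1: [0, -60, -30]
R3 ← R3 − (21/16)·R1: [0, 12, 6]
R4 ← R4 − (1/2)·R1: [0, -96, -48]
R3 ← R3 + (1/5)·R2: [0, 0, 0]
R4 ← R4 − (8/5)·R2: [0, 0, 0]
2 nonzero rows, so rank(PB) = 2.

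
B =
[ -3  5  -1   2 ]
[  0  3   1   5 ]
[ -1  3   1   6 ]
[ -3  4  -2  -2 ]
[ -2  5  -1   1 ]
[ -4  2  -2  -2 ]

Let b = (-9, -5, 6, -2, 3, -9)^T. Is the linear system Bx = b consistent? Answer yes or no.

no

Row reduce the augmented matrix [B | b].
R3 ← R3 − (1/3)·R1: [0, 4/3, 4/3, 16/3, 9]
R4 ← R4 − R1: [0, -1, -1, -4, 7]
R5 ← R5 − (2/3)·R1: [0, 5/3, -1/3, -1/3, 9]
R6 ← R6 − (4/3)·R1: [0, -14/3, -2/3, -14/3, 3]
R3 ← R3 − (4/9)·R2: [0, 0, 8/9, 28/9, 101/9]
R4 ← R4 + (1/3)·R2: [0, 0, -2/3, -7/3, 16/3]
R5 ← R5 − (5/9)·R2: [0, 0, -8/9, -28/9, 106/9]
R6 ← R6 + (14/9)·R2: [0, 0, 8/9, 28/9, -43/9]
R4 ← R4 + (3/4)·R3: [0, 0, 0, 0, 55/4]
R5 ← R5 + R3: [0, 0, 0, 0, 23]
R6 ← R6 − R3: [0, 0, 0, 0, -16]
R5 ← R5 − (92/55)·R4: [0, 0, 0, 0, 0]
R6 ← R6 + (64/55)·R4: [0, 0, 0, 0, 0]
The echelon form has 4 nonzero rows; the last pivot sits in the augmented column, so rank(B) = 3 but rank([B|b]) = 4.
Since the ranks differ, the system is inconsistent.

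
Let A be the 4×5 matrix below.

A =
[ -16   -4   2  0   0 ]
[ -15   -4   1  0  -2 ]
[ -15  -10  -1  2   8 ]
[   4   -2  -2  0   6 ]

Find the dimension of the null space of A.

Row reduce to echelon form.
R2 ← R2 − (15/16)·R1: [0, -1/4, -7/8, 0, -2]
R3 ← R3 − (15/16)·R1: [0, -25/4, -23/8, 2, 8]
R4 ← R4 + (1/4)·R1: [0, -3, -3/2, 0, 6]
R3 ← R3 − (25)·R2: [0, 0, 19, 2, 58]
R4 ← R4 − (12)·R2: [0, 0, 9, 0, 30]
R4 ← R4 − (9/19)·R3: [0, 0, 0, -18/19, 48/19]
4 nonzero rows, so rank(A) = 4.
A has 5 columns; by rank–nullity, nullity = 5 − 4 = 1.

1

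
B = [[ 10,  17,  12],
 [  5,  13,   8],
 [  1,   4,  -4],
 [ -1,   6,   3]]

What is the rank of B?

3

Row reduce to echelon form.
R2 ← R2 − (1/2)·R1: [0, 9/2, 2]
R3 ← R3 − (1/10)·R1: [0, 23/10, -26/5]
R4 ← R4 + (1/10)·R1: [0, 77/10, 21/5]
R3 ← R3 − (23/45)·R2: [0, 0, -56/9]
R4 ← R4 − (77/45)·R2: [0, 0, 7/9]
R4 ← R4 + (1/8)·R3: [0, 0, 0]
Echelon form has 3 nonzero rows, so rank(B) = 3.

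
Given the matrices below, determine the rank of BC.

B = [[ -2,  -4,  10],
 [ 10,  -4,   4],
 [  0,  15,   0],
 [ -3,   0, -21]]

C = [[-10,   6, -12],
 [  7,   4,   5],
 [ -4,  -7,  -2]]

3

First compute BC:
[[-48, -98, -16],
 [-144,  16, -148],
 [105,  60,  75],
 [114, 129,  78]]
Now row reduce the product.
R2 ← R2 − (3)·R1: [0, 310, -100]
R3 ← R3 + (35/16)·R1: [0, -1235/8, 40]
R4 ← R4 + (19/8)·R1: [0, -415/4, 40]
R3 ← R3 + (247/496)·R2: [0, 0, -1215/124]
R4 ← R4 + (83/248)·R2: [0, 0, 405/62]
R4 ← R4 + (2/3)·R3: [0, 0, 0]
3 nonzero rows, so rank(BC) = 3.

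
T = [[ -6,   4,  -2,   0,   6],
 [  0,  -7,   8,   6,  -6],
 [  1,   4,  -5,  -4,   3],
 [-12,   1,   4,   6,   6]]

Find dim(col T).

Row reduce to echelon form.
R3 ← R3 + (1/6)·R1: [0, 14/3, -16/3, -4, 4]
R4 ← R4 − (2)·R1: [0, -7, 8, 6, -6]
R3 ← R3 + (2/3)·R2: [0, 0, 0, 0, 0]
R4 ← R4 − R2: [0, 0, 0, 0, 0]
Echelon form has 2 nonzero rows, so rank(T) = 2.
The column space has dimension equal to the rank: 2.

2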